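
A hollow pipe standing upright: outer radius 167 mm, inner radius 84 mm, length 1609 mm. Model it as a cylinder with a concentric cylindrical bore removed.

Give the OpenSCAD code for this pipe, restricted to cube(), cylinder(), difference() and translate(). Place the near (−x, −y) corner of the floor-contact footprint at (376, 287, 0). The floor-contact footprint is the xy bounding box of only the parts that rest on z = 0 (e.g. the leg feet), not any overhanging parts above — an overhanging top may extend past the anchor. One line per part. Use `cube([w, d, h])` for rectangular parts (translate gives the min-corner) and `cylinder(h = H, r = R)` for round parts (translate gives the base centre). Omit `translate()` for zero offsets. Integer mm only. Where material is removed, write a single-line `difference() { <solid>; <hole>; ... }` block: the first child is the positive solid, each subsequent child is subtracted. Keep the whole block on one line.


difference() { translate([543, 454, 0]) cylinder(h = 1609, r = 167); translate([543, 454, 0]) cylinder(h = 1609, r = 84); }


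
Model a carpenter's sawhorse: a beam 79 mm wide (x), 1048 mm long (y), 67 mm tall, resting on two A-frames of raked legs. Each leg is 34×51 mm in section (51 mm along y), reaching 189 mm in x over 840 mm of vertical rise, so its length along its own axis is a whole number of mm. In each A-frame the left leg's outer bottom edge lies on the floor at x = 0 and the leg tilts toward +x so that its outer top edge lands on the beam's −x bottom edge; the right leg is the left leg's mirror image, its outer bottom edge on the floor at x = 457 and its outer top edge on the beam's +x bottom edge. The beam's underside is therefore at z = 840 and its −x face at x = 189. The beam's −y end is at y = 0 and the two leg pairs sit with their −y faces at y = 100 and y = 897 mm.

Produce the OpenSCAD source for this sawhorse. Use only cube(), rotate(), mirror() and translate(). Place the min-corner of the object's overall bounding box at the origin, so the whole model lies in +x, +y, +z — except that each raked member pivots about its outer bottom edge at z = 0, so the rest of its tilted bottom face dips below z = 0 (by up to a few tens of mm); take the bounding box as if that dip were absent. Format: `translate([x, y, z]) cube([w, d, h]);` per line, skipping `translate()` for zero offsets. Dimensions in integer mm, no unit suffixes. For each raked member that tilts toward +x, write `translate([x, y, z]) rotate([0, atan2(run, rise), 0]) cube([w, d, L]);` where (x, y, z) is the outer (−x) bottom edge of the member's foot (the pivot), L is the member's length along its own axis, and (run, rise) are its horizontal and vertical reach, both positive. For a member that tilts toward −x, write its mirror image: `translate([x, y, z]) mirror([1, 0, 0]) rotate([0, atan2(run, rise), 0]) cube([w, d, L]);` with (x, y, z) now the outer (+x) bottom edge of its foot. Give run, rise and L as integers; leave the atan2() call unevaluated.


translate([189, 0, 840]) cube([79, 1048, 67]);
translate([0, 100, 0]) rotate([0, atan2(189, 840), 0]) cube([34, 51, 861]);
translate([457, 100, 0]) mirror([1, 0, 0]) rotate([0, atan2(189, 840), 0]) cube([34, 51, 861]);
translate([0, 897, 0]) rotate([0, atan2(189, 840), 0]) cube([34, 51, 861]);
translate([457, 897, 0]) mirror([1, 0, 0]) rotate([0, atan2(189, 840), 0]) cube([34, 51, 861]);


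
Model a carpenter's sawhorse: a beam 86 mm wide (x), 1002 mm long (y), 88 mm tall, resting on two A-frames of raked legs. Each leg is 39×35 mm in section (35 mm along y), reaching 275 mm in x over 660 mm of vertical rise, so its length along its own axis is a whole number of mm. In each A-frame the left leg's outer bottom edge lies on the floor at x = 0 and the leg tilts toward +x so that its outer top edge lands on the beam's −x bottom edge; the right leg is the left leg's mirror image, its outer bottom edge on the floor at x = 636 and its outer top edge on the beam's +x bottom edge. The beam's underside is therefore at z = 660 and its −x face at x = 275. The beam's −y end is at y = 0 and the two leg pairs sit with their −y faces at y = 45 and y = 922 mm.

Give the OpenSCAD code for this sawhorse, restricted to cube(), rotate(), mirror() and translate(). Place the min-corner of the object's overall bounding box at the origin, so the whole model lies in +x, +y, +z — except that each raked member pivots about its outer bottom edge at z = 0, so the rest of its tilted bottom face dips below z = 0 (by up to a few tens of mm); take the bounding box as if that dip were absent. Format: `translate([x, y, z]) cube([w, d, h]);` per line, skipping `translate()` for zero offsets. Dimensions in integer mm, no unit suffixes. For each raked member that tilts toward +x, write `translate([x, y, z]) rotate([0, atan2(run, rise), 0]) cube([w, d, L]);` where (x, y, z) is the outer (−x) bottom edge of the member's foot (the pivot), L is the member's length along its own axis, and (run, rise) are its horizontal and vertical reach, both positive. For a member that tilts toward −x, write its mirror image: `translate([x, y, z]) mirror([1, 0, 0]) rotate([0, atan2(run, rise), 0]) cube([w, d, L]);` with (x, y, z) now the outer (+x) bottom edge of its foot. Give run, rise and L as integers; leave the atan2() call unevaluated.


// leg length = √(275² + 660²) = 715
// right-leg outer foot x = 2·275 + 86 = 636
// beam min-corner = (275, 0, 660)
translate([275, 0, 660]) cube([86, 1002, 88]);
translate([0, 45, 0]) rotate([0, atan2(275, 660), 0]) cube([39, 35, 715]);
translate([636, 45, 0]) mirror([1, 0, 0]) rotate([0, atan2(275, 660), 0]) cube([39, 35, 715]);
translate([0, 922, 0]) rotate([0, atan2(275, 660), 0]) cube([39, 35, 715]);
translate([636, 922, 0]) mirror([1, 0, 0]) rotate([0, atan2(275, 660), 0]) cube([39, 35, 715]);


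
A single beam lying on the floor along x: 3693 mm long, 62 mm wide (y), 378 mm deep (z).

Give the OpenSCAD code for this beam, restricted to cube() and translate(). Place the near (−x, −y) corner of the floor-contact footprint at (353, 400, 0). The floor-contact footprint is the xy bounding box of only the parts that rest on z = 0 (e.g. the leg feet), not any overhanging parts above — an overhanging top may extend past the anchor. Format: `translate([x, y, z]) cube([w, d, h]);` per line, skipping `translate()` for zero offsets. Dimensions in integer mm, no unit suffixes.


translate([353, 400, 0]) cube([3693, 62, 378]);


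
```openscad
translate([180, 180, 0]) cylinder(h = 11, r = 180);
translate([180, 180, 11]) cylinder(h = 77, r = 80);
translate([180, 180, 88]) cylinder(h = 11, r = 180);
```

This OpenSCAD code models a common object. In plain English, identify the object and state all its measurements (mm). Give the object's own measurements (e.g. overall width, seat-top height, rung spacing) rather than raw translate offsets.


A spool: two coaxial disc flanges of radius 180 mm and thickness 11 mm, joined by a core cylinder of radius 80 mm and height 77 mm. The lower flange rests on z = 0 and the three cylinders share a vertical axis.


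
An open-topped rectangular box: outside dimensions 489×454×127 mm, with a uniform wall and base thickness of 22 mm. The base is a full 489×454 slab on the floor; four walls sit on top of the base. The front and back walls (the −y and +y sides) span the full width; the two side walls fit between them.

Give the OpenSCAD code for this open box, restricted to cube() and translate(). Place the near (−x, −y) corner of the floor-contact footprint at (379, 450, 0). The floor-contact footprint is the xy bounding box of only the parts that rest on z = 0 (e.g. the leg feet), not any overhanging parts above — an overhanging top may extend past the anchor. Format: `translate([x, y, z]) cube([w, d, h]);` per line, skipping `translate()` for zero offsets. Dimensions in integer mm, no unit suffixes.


translate([379, 450, 0]) cube([489, 454, 22]);
translate([379, 450, 22]) cube([489, 22, 105]);
translate([379, 882, 22]) cube([489, 22, 105]);
translate([379, 472, 22]) cube([22, 410, 105]);
translate([846, 472, 22]) cube([22, 410, 105]);


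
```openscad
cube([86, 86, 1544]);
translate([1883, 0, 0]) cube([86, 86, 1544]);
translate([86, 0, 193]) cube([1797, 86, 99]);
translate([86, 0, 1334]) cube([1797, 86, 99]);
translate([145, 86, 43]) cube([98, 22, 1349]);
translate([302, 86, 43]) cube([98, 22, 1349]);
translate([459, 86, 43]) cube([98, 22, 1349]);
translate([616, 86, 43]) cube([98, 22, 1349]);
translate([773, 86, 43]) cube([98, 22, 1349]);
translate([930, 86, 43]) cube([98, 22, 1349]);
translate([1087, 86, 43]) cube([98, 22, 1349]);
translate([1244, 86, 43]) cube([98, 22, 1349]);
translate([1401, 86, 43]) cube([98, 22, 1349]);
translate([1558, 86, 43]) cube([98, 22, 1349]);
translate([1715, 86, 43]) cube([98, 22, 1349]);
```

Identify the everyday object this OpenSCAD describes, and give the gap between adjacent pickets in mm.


A fence section. The picket gap is 59 mm.

Two posts, two rails, 11 pickets — a fence section. Span 1797 mm holds 11 pickets of 98 mm with 12 equal gaps: ⌊(1797 − 11·98) / 12⌋ = 59 mm.


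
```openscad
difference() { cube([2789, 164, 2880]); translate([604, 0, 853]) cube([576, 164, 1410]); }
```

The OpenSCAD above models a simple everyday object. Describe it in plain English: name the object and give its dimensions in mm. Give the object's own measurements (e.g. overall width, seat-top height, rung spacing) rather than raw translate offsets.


A wall 2789 mm long (x), 164 mm thick (y), 2880 mm tall, with a rectangular window opening cut through it. The opening is 576 mm wide and 1410 mm tall; its sill is at z = 853 mm and its near (−x) edge is 604 mm from the wall's −x end. The opening passes through the full wall thickness.


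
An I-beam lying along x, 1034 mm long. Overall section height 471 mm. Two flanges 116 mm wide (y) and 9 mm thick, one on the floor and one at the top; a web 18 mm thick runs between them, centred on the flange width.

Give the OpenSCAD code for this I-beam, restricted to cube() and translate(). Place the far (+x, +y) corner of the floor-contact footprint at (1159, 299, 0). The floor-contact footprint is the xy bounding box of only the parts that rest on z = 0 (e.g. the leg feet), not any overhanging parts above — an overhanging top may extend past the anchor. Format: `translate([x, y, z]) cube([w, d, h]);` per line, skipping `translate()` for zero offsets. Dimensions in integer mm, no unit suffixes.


translate([125, 183, 0]) cube([1034, 116, 9]);
translate([125, 232, 9]) cube([1034, 18, 453]);
translate([125, 183, 462]) cube([1034, 116, 9]);


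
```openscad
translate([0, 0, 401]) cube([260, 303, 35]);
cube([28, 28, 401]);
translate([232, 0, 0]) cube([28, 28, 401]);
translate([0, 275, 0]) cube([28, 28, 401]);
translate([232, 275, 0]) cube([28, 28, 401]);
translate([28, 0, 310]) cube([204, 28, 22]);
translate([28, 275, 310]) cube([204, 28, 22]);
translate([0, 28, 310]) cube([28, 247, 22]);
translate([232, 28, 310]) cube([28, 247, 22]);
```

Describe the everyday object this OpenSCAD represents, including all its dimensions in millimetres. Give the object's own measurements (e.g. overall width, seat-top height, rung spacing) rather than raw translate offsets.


A simple wooden stool: a rectangular seat 260 mm (x) by 303 mm (y), 35 mm thick, top face at z = 436 mm, on four square legs, each 28×28 mm in cross-section. The legs rest on z = 0, each flush with a corner of the seat. Four stretchers, 28 mm wide and 22 mm tall, connect adjacent legs with their undersides at z = 310 mm, each running between the inner faces of the legs it joins and aligned with the legs' outer faces on the other axis.


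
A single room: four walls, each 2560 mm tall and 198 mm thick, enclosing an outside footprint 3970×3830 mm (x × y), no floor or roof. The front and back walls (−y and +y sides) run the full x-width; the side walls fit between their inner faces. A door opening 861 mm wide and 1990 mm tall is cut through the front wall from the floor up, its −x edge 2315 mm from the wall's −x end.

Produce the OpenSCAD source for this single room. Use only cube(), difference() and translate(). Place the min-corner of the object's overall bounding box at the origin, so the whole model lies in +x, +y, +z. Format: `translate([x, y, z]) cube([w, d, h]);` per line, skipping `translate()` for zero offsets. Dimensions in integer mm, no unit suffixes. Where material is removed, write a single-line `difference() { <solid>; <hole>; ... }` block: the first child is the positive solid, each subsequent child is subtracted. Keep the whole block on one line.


difference() { cube([3970, 198, 2560]); translate([2315, 0, 0]) cube([861, 198, 1990]); }
translate([0, 3632, 0]) cube([3970, 198, 2560]);
translate([0, 198, 0]) cube([198, 3434, 2560]);
translate([3772, 198, 0]) cube([198, 3434, 2560]);


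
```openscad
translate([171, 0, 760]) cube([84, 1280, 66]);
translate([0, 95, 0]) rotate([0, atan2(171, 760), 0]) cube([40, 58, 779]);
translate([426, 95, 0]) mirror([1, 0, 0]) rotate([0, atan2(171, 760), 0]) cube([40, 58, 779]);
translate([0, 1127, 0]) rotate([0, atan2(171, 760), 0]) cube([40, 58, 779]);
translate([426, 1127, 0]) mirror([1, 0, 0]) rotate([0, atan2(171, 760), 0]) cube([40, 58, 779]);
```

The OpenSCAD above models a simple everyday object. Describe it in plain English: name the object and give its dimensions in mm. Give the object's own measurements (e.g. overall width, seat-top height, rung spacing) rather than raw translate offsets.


A sawhorse. A 84×1280×66 mm beam (x, y, z) sits on two A-frame leg pairs. Each pair is two raked legs of 40×58 mm section (58 mm along y) splaying symmetrically in x. Each leg rises 760 mm vertically over 171 mm of horizontal reach and is 779 mm long along its own axis. Every leg's outer bottom edge rests on the floor and its outer top edge meets a bottom edge of the beam — the left legs (tilting toward +x) meet the beam's −x bottom edge, the right legs (their mirror images, tilting toward −x) meet its +x bottom edge — so the leg tops tuck under the beam, the beam's underside is 760 mm above the floor, and the feet are 426 mm apart outside-to-outside with the beam centred between them. The two leg pairs are set in 95 mm from either end of the beam.


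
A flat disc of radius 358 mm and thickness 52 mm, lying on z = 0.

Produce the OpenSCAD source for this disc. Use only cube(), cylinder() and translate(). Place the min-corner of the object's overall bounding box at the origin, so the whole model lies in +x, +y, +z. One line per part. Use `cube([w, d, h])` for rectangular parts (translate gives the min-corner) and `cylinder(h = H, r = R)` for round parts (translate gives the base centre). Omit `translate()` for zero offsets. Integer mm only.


translate([358, 358, 0]) cylinder(h = 52, r = 358);


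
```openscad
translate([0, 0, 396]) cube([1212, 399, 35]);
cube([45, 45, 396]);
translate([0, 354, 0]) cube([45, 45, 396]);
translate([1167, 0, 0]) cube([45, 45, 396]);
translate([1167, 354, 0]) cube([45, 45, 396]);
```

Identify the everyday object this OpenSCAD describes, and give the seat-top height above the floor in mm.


A bench. The seat-top height is 431 mm.

A long slab on four corner posts — a bench. The slab sits at z = 396 with thickness 35, so the top is 396 + 35 = 431 mm.


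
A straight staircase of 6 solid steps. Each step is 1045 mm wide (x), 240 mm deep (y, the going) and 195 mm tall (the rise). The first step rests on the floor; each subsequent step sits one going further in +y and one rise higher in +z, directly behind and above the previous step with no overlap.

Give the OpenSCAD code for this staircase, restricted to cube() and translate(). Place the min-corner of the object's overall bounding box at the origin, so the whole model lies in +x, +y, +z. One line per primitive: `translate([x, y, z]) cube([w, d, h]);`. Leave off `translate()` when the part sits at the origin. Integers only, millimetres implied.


cube([1045, 240, 195]);
translate([0, 240, 195]) cube([1045, 240, 195]);
translate([0, 480, 390]) cube([1045, 240, 195]);
translate([0, 720, 585]) cube([1045, 240, 195]);
translate([0, 960, 780]) cube([1045, 240, 195]);
translate([0, 1200, 975]) cube([1045, 240, 195]);


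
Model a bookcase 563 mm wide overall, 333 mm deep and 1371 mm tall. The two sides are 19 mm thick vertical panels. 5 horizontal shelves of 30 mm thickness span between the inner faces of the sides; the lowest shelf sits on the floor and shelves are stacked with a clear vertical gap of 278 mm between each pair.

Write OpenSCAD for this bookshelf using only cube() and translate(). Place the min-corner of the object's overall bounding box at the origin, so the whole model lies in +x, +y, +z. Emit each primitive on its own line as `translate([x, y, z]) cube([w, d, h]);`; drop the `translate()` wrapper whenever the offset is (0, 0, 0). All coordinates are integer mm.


cube([19, 333, 1371]);
translate([544, 0, 0]) cube([19, 333, 1371]);
translate([19, 0, 0]) cube([525, 333, 30]);
translate([19, 0, 308]) cube([525, 333, 30]);
translate([19, 0, 616]) cube([525, 333, 30]);
translate([19, 0, 924]) cube([525, 333, 30]);
translate([19, 0, 1232]) cube([525, 333, 30]);


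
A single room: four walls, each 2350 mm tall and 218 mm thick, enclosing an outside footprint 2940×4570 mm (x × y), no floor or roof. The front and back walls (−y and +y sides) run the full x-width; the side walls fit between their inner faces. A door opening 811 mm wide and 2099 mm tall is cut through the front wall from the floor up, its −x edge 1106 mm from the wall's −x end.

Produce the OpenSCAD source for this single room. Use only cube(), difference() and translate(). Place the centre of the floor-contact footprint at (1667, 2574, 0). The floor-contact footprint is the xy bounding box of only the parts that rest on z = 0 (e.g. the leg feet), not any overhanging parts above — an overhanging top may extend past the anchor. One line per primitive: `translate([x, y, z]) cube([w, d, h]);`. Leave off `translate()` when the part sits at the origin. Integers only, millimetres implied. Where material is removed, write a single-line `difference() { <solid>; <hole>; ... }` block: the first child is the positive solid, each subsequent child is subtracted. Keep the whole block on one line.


difference() { translate([197, 289, 0]) cube([2940, 218, 2350]); translate([1303, 289, 0]) cube([811, 218, 2099]); }
translate([197, 4641, 0]) cube([2940, 218, 2350]);
translate([197, 507, 0]) cube([218, 4134, 2350]);
translate([2919, 507, 0]) cube([218, 4134, 2350]);


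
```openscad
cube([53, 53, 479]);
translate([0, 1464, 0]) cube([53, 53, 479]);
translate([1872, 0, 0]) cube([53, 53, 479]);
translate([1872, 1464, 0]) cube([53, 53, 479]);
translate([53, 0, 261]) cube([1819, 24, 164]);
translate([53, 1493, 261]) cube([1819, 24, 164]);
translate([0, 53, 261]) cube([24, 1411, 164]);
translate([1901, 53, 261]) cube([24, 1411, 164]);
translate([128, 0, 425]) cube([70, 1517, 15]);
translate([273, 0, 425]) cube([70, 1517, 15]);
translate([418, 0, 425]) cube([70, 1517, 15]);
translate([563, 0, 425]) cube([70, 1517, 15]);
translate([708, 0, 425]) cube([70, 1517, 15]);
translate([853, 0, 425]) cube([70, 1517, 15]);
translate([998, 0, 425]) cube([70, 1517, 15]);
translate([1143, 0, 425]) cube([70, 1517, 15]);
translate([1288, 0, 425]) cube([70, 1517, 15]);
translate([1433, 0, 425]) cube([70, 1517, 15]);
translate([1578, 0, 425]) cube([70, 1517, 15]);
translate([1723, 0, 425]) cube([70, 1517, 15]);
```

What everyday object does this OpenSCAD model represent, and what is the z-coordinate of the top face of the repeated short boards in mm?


A bed frame. The slat-top height is 440 mm.

Four posts, four rails, and a row of slats — a bed frame. Slats sit on the rails at z = 261 + 164 = 425; with slat thickness 15, the top is 440 mm.


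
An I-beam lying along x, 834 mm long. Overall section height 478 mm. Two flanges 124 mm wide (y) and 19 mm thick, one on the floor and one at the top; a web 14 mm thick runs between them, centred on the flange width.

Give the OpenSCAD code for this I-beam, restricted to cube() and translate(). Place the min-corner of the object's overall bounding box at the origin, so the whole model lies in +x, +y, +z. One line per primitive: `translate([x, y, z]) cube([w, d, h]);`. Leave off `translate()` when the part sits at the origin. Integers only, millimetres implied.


cube([834, 124, 19]);
translate([0, 55, 19]) cube([834, 14, 440]);
translate([0, 0, 459]) cube([834, 124, 19]);


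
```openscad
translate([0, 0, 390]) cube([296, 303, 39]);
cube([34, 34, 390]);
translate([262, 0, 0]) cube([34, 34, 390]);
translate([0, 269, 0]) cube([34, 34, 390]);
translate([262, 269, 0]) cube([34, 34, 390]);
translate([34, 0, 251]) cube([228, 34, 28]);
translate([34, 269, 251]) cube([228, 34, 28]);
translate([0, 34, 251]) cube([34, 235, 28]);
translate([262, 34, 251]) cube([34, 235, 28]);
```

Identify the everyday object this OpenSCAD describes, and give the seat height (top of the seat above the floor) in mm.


A stool. The seat height is 429 mm.

A 296×303×39 slab at z = 390 on four corner posts — a stool. The seat top is 390 + 39 = 429 mm.


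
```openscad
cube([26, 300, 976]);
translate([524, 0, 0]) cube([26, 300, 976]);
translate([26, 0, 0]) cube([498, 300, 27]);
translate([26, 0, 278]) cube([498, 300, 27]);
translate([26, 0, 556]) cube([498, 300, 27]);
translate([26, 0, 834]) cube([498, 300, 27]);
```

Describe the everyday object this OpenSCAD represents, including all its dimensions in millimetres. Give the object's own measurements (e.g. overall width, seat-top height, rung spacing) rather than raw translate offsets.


An open bookshelf. Two side panels, each 26 mm thick, 300 mm deep and 976 mm tall, stand 550 mm apart (outside-to-outside). Between them sit 4 shelves, each 27 mm thick and 300 mm deep, spanning the full gap between the sides. The bottom shelf rests on the floor (its underside at z = 0) and the clear gap between one shelf's top and the next shelf's underside is 251 mm.


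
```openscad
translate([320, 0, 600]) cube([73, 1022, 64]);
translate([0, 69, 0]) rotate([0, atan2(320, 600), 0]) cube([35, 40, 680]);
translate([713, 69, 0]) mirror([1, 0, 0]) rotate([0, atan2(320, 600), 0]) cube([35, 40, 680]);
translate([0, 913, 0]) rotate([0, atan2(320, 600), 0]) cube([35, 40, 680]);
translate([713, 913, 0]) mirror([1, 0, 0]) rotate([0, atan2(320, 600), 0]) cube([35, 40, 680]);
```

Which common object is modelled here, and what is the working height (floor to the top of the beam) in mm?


A sawhorse. The overall height is 664 mm.

A beam across two mirrored pairs of raked legs — a sawhorse. The beam's underside is at z = 600 (matching the legs' vertical rise in atan2(320, 600)) and the beam is 64 mm tall, so its top is at 600 + 64 = 664 mm. The raked legs top out at the beam's underside, so that is the highest point.


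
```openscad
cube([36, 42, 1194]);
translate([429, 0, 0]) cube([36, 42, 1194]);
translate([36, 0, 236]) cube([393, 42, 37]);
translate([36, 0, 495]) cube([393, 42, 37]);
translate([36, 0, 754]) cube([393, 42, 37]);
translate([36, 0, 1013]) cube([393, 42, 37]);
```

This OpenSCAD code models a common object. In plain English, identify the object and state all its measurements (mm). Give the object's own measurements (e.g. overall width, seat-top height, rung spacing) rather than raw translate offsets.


A straight ladder. Two 36×42 mm vertical rails, 1194 mm tall, stand 465 mm apart (outside-to-outside) with their front faces coplanar on the −y side. 4 rungs, each 42 mm deep and 37 mm tall, span between the inner faces of the rails, front faces flush with the rails. The lowest rung's underside is at z = 236 mm and rungs are spaced 259 mm apart (underside to underside).


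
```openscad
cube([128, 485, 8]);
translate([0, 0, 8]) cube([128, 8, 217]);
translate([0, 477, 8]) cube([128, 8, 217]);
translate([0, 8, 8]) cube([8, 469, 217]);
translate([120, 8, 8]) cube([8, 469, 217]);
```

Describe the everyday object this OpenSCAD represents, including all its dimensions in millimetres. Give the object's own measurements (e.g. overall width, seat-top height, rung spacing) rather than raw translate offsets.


An open-topped rectangular box: outside dimensions 128×485×225 mm, with a uniform wall and base thickness of 8 mm. The base is a full 128×485 slab on the floor; four walls sit on top of the base. The front and back walls (the −y and +y sides) span the full width; the two side walls fit between them.


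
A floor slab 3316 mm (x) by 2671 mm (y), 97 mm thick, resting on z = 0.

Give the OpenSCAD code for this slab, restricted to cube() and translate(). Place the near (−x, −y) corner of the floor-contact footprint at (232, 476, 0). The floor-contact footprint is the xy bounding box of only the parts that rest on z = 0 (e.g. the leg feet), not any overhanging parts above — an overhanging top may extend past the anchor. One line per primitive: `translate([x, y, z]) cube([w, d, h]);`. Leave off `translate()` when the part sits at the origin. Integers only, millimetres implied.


translate([232, 476, 0]) cube([3316, 2671, 97]);


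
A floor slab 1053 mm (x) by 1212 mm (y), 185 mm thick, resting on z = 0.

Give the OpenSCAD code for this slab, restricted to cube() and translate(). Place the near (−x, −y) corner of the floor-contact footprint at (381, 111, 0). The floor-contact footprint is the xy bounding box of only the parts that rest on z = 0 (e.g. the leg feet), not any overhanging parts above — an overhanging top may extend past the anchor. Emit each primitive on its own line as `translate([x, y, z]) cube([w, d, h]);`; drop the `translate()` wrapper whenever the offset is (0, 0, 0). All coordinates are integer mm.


translate([381, 111, 0]) cube([1053, 1212, 185]);


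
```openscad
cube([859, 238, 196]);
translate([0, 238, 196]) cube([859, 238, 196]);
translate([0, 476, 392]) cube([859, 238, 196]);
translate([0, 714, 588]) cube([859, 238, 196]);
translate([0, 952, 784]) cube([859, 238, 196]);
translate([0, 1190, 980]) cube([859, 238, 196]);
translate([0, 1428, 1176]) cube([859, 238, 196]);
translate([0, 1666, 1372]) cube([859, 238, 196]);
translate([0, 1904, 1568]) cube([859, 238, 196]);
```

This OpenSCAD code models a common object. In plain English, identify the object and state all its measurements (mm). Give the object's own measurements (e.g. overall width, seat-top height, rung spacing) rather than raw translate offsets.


A straight staircase of 9 solid steps. Each step is 859 mm wide (x), 238 mm deep (y, the going) and 196 mm tall (the rise). The first step rests on the floor; each subsequent step sits one going further in +y and one rise higher in +z, directly behind and above the previous step with no overlap.


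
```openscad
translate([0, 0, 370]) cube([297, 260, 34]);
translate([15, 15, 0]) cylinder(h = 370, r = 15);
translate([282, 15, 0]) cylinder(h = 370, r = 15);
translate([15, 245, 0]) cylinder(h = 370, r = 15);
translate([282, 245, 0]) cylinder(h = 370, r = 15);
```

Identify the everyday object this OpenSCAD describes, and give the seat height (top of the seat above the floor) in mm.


A stool. The seat height is 404 mm.

A 297×260×34 slab at z = 370 on four corner cylinders — a stool. The seat top is 370 + 34 = 404 mm.


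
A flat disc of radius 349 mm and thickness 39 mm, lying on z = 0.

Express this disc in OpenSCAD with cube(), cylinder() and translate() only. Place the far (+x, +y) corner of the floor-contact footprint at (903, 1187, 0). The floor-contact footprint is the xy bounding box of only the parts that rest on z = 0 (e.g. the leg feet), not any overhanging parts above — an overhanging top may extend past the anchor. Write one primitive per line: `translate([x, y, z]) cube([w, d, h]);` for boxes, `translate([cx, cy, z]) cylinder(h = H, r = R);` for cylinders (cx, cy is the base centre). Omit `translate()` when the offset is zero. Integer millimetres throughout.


translate([554, 838, 0]) cylinder(h = 39, r = 349);


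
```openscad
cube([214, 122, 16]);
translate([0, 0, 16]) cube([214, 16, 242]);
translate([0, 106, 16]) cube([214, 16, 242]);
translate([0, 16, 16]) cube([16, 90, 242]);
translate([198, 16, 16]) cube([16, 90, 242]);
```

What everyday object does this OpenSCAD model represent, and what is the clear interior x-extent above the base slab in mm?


An open box. The internal width is 182 mm.

A 214×122 base slab with four walls standing on it — an open box. The base is 214 mm wide and the walls are 16 mm thick, so the internal width is 214 − 2 × 16 = 182 mm.


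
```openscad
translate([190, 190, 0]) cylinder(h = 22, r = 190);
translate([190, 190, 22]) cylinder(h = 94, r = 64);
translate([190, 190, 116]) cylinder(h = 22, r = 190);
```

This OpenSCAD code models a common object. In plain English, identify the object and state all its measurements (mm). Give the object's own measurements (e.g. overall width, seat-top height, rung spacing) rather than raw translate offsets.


A spool: two coaxial disc flanges of radius 190 mm and thickness 22 mm, joined by a core cylinder of radius 64 mm and height 94 mm. The lower flange rests on z = 0 and the three cylinders share a vertical axis.


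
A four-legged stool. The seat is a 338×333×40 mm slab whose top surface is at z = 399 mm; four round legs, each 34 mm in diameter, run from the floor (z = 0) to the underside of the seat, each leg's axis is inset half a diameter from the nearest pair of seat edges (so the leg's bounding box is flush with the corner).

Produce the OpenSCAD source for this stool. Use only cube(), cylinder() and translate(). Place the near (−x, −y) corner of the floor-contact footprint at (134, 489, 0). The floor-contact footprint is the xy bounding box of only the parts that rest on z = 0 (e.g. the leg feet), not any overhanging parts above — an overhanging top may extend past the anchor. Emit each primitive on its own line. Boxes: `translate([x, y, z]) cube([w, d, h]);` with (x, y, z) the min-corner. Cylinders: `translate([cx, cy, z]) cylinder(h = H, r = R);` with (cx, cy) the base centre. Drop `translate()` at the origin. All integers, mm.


translate([134, 489, 359]) cube([338, 333, 40]);
translate([151, 506, 0]) cylinder(h = 359, r = 17);
translate([455, 506, 0]) cylinder(h = 359, r = 17);
translate([151, 805, 0]) cylinder(h = 359, r = 17);
translate([455, 805, 0]) cylinder(h = 359, r = 17);


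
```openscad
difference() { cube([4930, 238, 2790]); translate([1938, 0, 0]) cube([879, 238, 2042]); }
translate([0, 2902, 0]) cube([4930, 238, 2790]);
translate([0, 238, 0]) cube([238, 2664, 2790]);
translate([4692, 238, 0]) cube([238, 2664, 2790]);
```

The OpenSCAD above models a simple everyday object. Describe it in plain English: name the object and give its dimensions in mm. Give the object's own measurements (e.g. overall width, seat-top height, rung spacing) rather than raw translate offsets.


A single room: four walls, each 2790 mm tall and 238 mm thick, enclosing an outside footprint 4930×3140 mm (x × y), no floor or roof. The front and back walls (−y and +y sides) run the full x-width; the side walls fit between their inner faces. A door opening 879 mm wide and 2042 mm tall is cut through the front wall from the floor up, its −x edge 1938 mm from the wall's −x end.


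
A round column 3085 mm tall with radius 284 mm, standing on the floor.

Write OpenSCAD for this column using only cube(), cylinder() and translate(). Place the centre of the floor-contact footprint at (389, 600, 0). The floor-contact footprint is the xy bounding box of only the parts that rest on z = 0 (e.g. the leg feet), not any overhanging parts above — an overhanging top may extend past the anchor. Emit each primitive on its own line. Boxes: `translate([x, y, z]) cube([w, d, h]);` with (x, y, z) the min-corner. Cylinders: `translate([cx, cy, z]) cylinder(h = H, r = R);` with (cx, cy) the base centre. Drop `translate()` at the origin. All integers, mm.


translate([389, 600, 0]) cylinder(h = 3085, r = 284);


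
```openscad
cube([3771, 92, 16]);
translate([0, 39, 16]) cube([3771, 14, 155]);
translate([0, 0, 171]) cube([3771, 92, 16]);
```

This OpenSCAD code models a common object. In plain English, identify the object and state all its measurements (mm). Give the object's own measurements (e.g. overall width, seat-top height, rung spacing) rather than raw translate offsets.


An I-beam lying along x, 3771 mm long. Overall section height 187 mm. Two flanges 92 mm wide (y) and 16 mm thick, one on the floor and one at the top; a web 14 mm thick runs between them, centred on the flange width.


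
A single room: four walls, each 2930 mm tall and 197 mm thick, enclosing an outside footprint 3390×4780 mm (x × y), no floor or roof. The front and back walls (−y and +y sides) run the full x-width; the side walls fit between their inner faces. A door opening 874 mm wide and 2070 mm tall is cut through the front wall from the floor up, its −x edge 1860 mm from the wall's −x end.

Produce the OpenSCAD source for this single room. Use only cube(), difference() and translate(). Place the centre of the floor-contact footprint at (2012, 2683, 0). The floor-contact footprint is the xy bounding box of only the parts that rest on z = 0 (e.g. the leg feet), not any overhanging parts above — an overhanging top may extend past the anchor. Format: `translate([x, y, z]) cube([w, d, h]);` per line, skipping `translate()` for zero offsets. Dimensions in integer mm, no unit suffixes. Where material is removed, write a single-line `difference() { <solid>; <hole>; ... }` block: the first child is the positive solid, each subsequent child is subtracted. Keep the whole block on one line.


difference() { translate([317, 293, 0]) cube([3390, 197, 2930]); translate([2177, 293, 0]) cube([874, 197, 2070]); }
translate([317, 4876, 0]) cube([3390, 197, 2930]);
translate([317, 490, 0]) cube([197, 4386, 2930]);
translate([3510, 490, 0]) cube([197, 4386, 2930]);


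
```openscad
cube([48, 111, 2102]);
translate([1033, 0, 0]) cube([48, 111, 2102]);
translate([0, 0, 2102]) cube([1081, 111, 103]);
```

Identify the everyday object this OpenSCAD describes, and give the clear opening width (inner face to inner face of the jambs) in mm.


A door frame. The clear opening width is 985 mm.

Two 2102 mm tall posts with a header on top — a door frame. The left jamb is 48 mm wide at x = 0; the right jamb starts at x = 1033. The clear opening is 1033 − 48 = 985 mm.


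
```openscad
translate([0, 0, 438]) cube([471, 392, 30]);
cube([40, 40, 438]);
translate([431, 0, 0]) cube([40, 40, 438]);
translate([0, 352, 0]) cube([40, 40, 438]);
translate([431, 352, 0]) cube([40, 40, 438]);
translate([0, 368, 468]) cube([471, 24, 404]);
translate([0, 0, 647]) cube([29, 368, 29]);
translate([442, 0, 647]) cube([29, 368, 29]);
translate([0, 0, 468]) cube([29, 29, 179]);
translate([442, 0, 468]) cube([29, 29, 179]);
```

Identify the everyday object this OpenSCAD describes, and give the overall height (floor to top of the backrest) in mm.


A chair. The overall height is 872 mm.

A slab on four corner posts with a tall panel at the back — a chair. The seat slab sits at z = 438 with thickness 30, and the 404 mm backrest starts at the seat top, so the overall height is 438 + 30 + 404 = 872 mm.


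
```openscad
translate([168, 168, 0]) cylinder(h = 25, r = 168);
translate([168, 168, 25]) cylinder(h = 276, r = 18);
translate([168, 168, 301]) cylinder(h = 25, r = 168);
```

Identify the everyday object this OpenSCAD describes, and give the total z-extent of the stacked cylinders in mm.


A spool. The overall height is 326 mm.

Three coaxial cylinders, large–small–large — a spool. Two 25 mm flanges and a 276 mm core give 25 + 276 + 25 = 326 mm.


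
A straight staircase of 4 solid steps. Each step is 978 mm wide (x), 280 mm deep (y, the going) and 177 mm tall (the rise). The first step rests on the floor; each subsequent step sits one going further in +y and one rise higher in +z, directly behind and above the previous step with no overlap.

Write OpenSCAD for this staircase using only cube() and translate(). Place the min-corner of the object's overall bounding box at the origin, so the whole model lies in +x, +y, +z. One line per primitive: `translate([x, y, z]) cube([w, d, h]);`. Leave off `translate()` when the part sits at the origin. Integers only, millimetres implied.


cube([978, 280, 177]);
translate([0, 280, 177]) cube([978, 280, 177]);
translate([0, 560, 354]) cube([978, 280, 177]);
translate([0, 840, 531]) cube([978, 280, 177]);


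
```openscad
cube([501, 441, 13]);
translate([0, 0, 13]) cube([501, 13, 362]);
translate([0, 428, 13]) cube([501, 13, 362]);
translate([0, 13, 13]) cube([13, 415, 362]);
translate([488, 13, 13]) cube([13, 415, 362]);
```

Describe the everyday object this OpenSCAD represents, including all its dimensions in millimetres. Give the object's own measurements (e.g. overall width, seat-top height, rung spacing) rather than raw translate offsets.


An open-topped rectangular box: outside dimensions 501×441×375 mm, with a uniform wall and base thickness of 13 mm. The base is a full 501×441 slab on the floor; four walls sit on top of the base. The front and back walls (the −y and +y sides) span the full width; the two side walls fit between them.


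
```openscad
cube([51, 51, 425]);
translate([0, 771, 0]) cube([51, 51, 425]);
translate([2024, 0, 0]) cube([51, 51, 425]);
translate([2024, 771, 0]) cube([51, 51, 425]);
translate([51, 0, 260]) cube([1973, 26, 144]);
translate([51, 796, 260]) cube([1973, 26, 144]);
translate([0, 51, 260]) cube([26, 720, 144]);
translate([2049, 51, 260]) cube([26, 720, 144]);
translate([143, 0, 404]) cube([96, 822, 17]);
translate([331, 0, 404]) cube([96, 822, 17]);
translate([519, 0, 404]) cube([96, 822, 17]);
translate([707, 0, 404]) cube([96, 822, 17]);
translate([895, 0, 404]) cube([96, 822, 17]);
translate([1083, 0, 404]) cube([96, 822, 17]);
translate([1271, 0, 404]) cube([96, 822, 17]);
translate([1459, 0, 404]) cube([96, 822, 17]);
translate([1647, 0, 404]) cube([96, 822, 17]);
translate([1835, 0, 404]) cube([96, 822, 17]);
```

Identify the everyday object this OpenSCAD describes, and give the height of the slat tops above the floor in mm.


A bed frame. The slat-top height is 421 mm.

Four posts, four rails, and a row of slats — a bed frame. Slats sit on the rails at z = 260 + 144 = 404; with slat thickness 17, the top is 421 mm.


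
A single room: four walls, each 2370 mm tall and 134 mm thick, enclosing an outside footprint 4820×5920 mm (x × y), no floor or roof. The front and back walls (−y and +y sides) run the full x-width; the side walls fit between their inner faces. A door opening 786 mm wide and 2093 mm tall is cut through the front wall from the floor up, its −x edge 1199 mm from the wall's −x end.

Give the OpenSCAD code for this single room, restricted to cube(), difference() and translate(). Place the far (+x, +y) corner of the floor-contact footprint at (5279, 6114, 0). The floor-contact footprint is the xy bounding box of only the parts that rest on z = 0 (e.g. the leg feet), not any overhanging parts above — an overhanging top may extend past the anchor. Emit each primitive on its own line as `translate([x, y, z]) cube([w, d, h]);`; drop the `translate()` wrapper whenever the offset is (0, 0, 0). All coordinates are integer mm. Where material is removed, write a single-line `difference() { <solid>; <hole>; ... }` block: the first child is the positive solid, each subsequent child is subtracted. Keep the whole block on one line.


difference() { translate([459, 194, 0]) cube([4820, 134, 2370]); translate([1658, 194, 0]) cube([786, 134, 2093]); }
translate([459, 5980, 0]) cube([4820, 134, 2370]);
translate([459, 328, 0]) cube([134, 5652, 2370]);
translate([5145, 328, 0]) cube([134, 5652, 2370]);


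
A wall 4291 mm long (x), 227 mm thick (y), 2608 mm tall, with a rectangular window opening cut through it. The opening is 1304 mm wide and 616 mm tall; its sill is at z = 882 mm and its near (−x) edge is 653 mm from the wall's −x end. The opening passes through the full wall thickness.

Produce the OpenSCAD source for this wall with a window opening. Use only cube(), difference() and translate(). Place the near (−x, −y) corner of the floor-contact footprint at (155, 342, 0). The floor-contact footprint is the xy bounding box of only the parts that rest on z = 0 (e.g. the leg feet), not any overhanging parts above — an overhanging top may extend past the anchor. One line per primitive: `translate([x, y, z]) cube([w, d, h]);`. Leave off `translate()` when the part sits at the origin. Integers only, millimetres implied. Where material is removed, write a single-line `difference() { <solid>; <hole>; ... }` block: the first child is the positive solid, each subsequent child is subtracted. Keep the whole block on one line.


difference() { translate([155, 342, 0]) cube([4291, 227, 2608]); translate([808, 342, 882]) cube([1304, 227, 616]); }
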